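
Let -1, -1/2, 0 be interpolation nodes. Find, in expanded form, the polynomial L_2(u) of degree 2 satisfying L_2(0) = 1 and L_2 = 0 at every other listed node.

L_2(u) = (u + 1)(u + 1/2) / [(1)·(1/2)]
       = (u^2 + (3/2)u + 1/2) / (1/2)

L_2(u) = 2u^2 + 3u + 1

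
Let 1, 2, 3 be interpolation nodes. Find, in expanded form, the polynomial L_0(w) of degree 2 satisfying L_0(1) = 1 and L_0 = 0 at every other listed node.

L_0(w) = (w - 2)(w - 3) / [(-1)·(-2)]
       = (w^2 - 5w + 6) / (2)

L_0(w) = (1/2)w^2 - (5/2)w + 3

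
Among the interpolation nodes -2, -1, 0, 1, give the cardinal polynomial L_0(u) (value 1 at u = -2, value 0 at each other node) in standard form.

L_0(u) = (u + 1)u(u - 1) / [(-1)·(-2)·(-3)]
       = (u^3 - u) / (-6)

L_0(u) = -(1/6)u^3 + (1/6)u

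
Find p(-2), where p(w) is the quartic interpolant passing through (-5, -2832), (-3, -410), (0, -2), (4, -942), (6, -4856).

-96

L_0(-2) = (1)·(-2)·(-6)·(-8)/[(-2)·(-5)·(-9)·(-11)] = -16/165
L_1(-2) = (3)·(-2)·(-6)·(-8)/[(2)·(-3)·(-7)·(-9)] = 16/21
L_2(-2) = (3)·(1)·(-6)·(-8)/[(5)·(3)·(-4)·(-6)] = 2/5
L_3(-2) = (3)·(1)·(-2)·(-8)/[(9)·(7)·(4)·(-2)] = -2/21
L_4(-2) = (3)·(1)·(-2)·(-6)/[(11)·(9)·(6)·(2)] = 1/33
Sum: (-2832)·(-16/165) + (-410)·(16/21) + (-2)·(2/5) + (-942)·(-2/21) + (-4856)·(1/33) = -96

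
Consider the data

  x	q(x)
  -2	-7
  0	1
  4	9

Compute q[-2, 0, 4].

-1/3

q[-2,0] = (1 - (-7)) / (0 - (-2)) = 4
q[0,4] = (9 - 1) / (4 - 0) = 2
q[-2,0,4] = (2 - 4) / (4 - (-2)) = -1/3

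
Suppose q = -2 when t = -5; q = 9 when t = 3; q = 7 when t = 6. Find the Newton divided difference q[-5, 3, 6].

q[-5,3] = (9 - (-2)) / (3 - (-5)) = 11/8
q[3,6] = (7 - 9) / (6 - 3) = -2/3
q[-5,3,6] = (-2/3 - 11/8) / (6 - (-5)) = -49/264

-49/264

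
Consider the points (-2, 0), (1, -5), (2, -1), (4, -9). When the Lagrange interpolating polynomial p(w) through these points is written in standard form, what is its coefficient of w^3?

-49/72

The leading coefficient equals the top divided difference p[-2,1,2,4].
p[-2,1] = (-5 - 0) / (1 - (-2)) = -5/3
p[1,2] = (-1 - (-5)) / (2 - 1) = 4
p[2,4] = (-9 - (-1)) / (4 - 2) = -4
p[-2,1,2] = (4 - (-5/3)) / (2 - (-2)) = 17/12
p[1,2,4] = (-4 - 4) / (4 - 1) = -8/3
p[-2,1,2,4] = (-8/3 - 17/12) / (4 - (-2)) = -49/72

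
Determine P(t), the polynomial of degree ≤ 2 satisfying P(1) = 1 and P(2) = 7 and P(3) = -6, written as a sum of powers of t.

P(t) = -(19/2)t^2 + (69/2)t - 24

Build the Lagrange basis polynomials:
L_0(t) = (t - 2)(t - 3) / [2] = (1/2)t^2 - (5/2)t + 3
L_1(t) = (t - 1)(t - 3) / [-1] = -t^2 + 4t - 3
L_2(t) = (t - 1)(t - 2) / [2] = (1/2)t^2 - (3/2)t + 1
P(t) = 1·L_0 + 7·L_1 + (-6)·L_2
  1·L_0(t) = (1/2)t^2 - (5/2)t + 3
  7·L_1(t) = -7t^2 + 28t - 21
  (-6)·L_2(t) = -3t^2 + 9t - 6
Adding term by term: -(19/2)t^2 + (69/2)t - 24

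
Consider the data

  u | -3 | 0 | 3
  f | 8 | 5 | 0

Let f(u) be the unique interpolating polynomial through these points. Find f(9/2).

Evaluate each Lagrange basis at u = 9/2:
L_0(9/2) = (9/2)·(3/2)/[(-3)·(-6)] = 3/8
L_1(9/2) = (15/2)·(3/2)/[(3)·(-3)] = -5/4
L_2(9/2) = (15/2)·(9/2)/[(6)·(3)] = 15/8
Sum: 8·(3/8) + 5·(-5/4) + 0 = -13/4

-13/4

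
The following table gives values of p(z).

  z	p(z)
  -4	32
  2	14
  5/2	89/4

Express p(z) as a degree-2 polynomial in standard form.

p(z) = 3z^2 + 3z - 4

Build the Lagrange basis polynomials:
L_0(z) = (z - 2)(z - 5/2) / [39] = (1/39)z^2 - (3/26)z + 5/39
L_1(z) = (z + 4)(z - 5/2) / [-3] = -(1/3)z^2 - (1/2)z + 10/3
L_2(z) = (z + 4)(z - 2) / [13/4] = (4/13)z^2 + (8/13)z - 32/13
p(z) = 32·L_0 + 14·L_1 + (89/4)·L_2
  32·L_0(z) = (32/39)z^2 - (48/13)z + 160/39
  14·L_1(z) = -(14/3)z^2 - 7z + 140/3
  (89/4)·L_2(z) = (89/13)z^2 + (178/13)z - 712/13
Adding term by term: 3z^2 + 3z - 4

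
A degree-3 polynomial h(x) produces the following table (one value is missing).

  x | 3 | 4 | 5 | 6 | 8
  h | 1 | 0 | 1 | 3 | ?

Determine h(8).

6

The 4 known values determine h uniquely (degree ≤ 3).
Evaluate each Lagrange basis at x = 8:
L_0(8) = (4)·(3)·(2)/[(-1)·(-2)·(-3)] = -4
L_1(8) = (5)·(3)·(2)/[(1)·(-1)·(-2)] = 15
L_2(8) = (5)·(4)·(2)/[(2)·(1)·(-1)] = -20
L_3(8) = (5)·(4)·(3)/[(3)·(2)·(1)] = 10
Sum: 1·(-4) + 0 + 1·(-20) + 3·(10) = 6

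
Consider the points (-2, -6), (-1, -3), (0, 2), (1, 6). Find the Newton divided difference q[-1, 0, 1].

-1/2

q[-1,0] = (2 - (-3)) / (0 - (-1)) = 5
q[0,1] = (6 - 2) / (1 - 0) = 4
q[-1,0,1] = (4 - 5) / (1 - (-1)) = -1/2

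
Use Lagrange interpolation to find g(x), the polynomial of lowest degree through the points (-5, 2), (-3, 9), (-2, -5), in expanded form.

L_0(x) = (x + 3)(x + 2) / [6] = (1/6)x^2 + (5/6)x + 1
L_1(x) = (x + 5)(x + 2) / [-2] = -(1/2)x^2 - (7/2)x - 5
L_2(x) = (x + 5)(x + 3) / [3] = (1/3)x^2 + (8/3)x + 5
g(x) = 2·L_0 + 9·L_1 + (-5)·L_2
  2·L_0(x) = (1/3)x^2 + (5/3)x + 2
  9·L_1(x) = -(9/2)x^2 - (63/2)x - 45
  (-5)·L_2(x) = -(5/3)x^2 - (40/3)x - 25
Adding term by term: -(35/6)x^2 - (259/6)x - 68

g(x) = -(35/6)x^2 - (259/6)x - 68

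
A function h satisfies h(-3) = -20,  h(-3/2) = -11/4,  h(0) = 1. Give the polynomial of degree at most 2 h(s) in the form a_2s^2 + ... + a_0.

h(s) = -3s^2 - 2s + 1

Build the Lagrange basis polynomials:
L_0(s) = (s + 3/2)s / [9/2] = (2/9)s^2 + (1/3)s
L_1(s) = (s + 3)s / [-9/4] = -(4/9)s^2 - (4/3)s
L_2(s) = (s + 3)(s + 3/2) / [9/2] = (2/9)s^2 + s + 1
h(s) = (-20)·L_0 + (-11/4)·L_1 + 1·L_2
  (-20)·L_0(s) = -(40/9)s^2 - (20/3)s
  (-11/4)·L_1(s) = (11/9)s^2 + (11/3)s
  1·L_2(s) = (2/9)s^2 + s + 1
Adding term by term: -3s^2 - 2s + 1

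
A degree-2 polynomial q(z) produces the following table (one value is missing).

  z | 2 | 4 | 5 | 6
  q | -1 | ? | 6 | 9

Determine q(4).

The 3 known values determine q uniquely (degree ≤ 2).
Evaluate each Lagrange basis at z = 4:
L_0(4) = (-1)·(-2)/[(-3)·(-4)] = 1/6
L_1(4) = (2)·(-2)/[(3)·(-1)] = 4/3
L_2(4) = (2)·(-1)/[(4)·(1)] = -1/2
Sum: (-1)·(1/6) + 6·(4/3) + 9·(-1/2) = 10/3

10/3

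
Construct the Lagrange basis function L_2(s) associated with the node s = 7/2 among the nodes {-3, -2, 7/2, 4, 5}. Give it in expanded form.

L_2(s) = (16/429)s^4 - (64/429)s^3 - (304/429)s^2 + (736/429)s + 640/143

L_2(s) = (s + 3)(s + 2)(s - 4)(s - 5) / [(13/2)·(11/2)·(-1/2)·(-3/2)]
       = (s^4 - 4s^3 - 19s^2 + 46s + 120) / (429/16)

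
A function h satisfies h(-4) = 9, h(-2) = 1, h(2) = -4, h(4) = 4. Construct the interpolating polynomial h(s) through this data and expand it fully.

L_0(s) = (s + 2)(s - 2)(s - 4) / [-96] = -(1/96)s^3 + (1/24)s^2 + (1/24)s - 1/6
L_1(s) = (s + 4)(s - 2)(s - 4) / [48] = (1/48)s^3 - (1/24)s^2 - (1/3)s + 2/3
L_2(s) = (s + 4)(s + 2)(s - 4) / [-48] = -(1/48)s^3 - (1/24)s^2 + (1/3)s + 2/3
L_3(s) = (s + 4)(s + 2)(s - 2) / [96] = (1/96)s^3 + (1/24)s^2 - (1/24)s - 1/6
h(s) = 9·L_0 + 1·L_1 + (-4)·L_2 + 4·L_3
  9·L_0(s) = -(3/32)s^3 + (3/8)s^2 + (3/8)s - 3/2
  1·L_1(s) = (1/48)s^3 - (1/24)s^2 - (1/3)s + 2/3
  (-4)·L_2(s) = (1/12)s^3 + (1/6)s^2 - (4/3)s - 8/3
  4·L_3(s) = (1/24)s^3 + (1/6)s^2 - (1/6)s - 2/3
Adding term by term: (5/96)s^3 + (2/3)s^2 - (35/24)s - 25/6

h(s) = (5/96)s^3 + (2/3)s^2 - (35/24)s - 25/6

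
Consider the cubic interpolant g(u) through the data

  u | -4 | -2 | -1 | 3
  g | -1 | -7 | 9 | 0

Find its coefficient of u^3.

-599/420

The leading coefficient equals the top divided difference g[-4,-2,-1,3].
g[-4,-2] = (-7 - (-1)) / (-2 - (-4)) = -3
g[-2,-1] = (9 - (-7)) / (-1 - (-2)) = 16
g[-1,3] = (0 - 9) / (3 - (-1)) = -9/4
g[-4,-2,-1] = (16 - (-3)) / (-1 - (-4)) = 19/3
g[-2,-1,3] = (-9/4 - 16) / (3 - (-2)) = -73/20
g[-4,-2,-1,3] = (-73/20 - 19/3) / (3 - (-4)) = -599/420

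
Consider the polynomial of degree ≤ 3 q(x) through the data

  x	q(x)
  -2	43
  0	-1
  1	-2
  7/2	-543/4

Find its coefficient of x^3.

-4

Build the Lagrange basis polynomials:
L_0(x) = x(x - 1)(x - 7/2) / [-33] = -(1/33)x^3 + (3/22)x^2 - (7/66)x
L_1(x) = (x + 2)(x - 1)(x - 7/2) / [7] = (1/7)x^3 - (5/14)x^2 - (11/14)x + 1
L_2(x) = (x + 2)x(x - 7/2) / [-15/2] = -(2/15)x^3 + (1/5)x^2 + (14/15)x
L_3(x) = (x + 2)x(x - 1) / [385/8] = (8/385)x^3 + (8/385)x^2 - (16/385)x
q(x) = 43·L_0 + (-1)·L_1 + (-2)·L_2 + (-543/4)·L_3
Only the coefficient of x^3 is needed; take it from each L_i and combine:
43·(-1/33) + (-1)·(1/7) + (-2)·(-2/15) + (-543/4)·(8/385) = -4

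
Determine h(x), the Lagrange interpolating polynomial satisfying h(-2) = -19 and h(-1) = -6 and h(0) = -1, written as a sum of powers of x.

h(x) = -4x^2 + x - 1

L_0(x) = (x + 1)x / [2] = (1/2)x^2 + (1/2)x
L_1(x) = (x + 2)x / [-1] = -x^2 - 2x
L_2(x) = (x + 2)(x + 1) / [2] = (1/2)x^2 + (3/2)x + 1
h(x) = (-19)·L_0 + (-6)·L_1 + (-1)·L_2
  (-19)·L_0(x) = -(19/2)x^2 - (19/2)x
  (-6)·L_1(x) = 6x^2 + 12x
  (-1)·L_2(x) = -(1/2)x^2 - (3/2)x - 1
Adding term by term: -4x^2 + x - 1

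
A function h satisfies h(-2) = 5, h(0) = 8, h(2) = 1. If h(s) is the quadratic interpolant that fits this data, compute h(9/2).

Using Newton's divided-difference form:
h[-2,0] = (8 - 5) / (0 - (-2)) = 3/2
h[0,2] = (1 - 8) / (2 - 0) = -7/2
h[-2,0,2] = (-7/2 - 3/2) / (2 - (-2)) = -5/4
h(9/2) = 5 + (3/2)·(13/2) + (-5/4)·(13/2)·(9/2) = -349/16

-349/16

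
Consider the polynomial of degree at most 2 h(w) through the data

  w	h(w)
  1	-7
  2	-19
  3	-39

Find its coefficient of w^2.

Build the Lagrange basis polynomials:
L_0(w) = (w - 2)(w - 3) / [2] = (1/2)w^2 - (5/2)w + 3
L_1(w) = (w - 1)(w - 3) / [-1] = -w^2 + 4w - 3
L_2(w) = (w - 1)(w - 2) / [2] = (1/2)w^2 - (3/2)w + 1
h(w) = (-7)·L_0 + (-19)·L_1 + (-39)·L_2
Only the coefficient of w^2 is needed; take it from each L_i and combine:
(-7)·(1/2) + (-19)·(-1) + (-39)·(1/2) = -4

-4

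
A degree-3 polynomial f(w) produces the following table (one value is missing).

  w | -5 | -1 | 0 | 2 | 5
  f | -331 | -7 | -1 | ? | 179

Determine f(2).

The 4 known values determine f uniquely (degree ≤ 3).
Evaluate each Lagrange basis at w = 2:
L_0(2) = (3)·(2)·(-3)/[(-4)·(-5)·(-10)] = 9/100
L_1(2) = (7)·(2)·(-3)/[(4)·(-1)·(-6)] = -7/4
L_2(2) = (7)·(3)·(-3)/[(5)·(1)·(-5)] = 63/25
L_3(2) = (7)·(3)·(2)/[(10)·(6)·(5)] = 7/50
Sum: (-331)·(9/100) + (-7)·(-7/4) + (-1)·(63/25) + 179·(7/50) = 5

5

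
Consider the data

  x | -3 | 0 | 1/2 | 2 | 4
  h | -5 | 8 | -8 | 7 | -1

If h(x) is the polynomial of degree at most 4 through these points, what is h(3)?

Using Newton's divided-difference form:
h[-3,0] = (8 - (-5)) / (0 - (-3)) = 13/3
h[0,1/2] = (-8 - 8) / (1/2 - 0) = -32
h[1/2,2] = (7 - (-8)) / (2 - 1/2) = 10
h[2,4] = (-1 - 7) / (4 - 2) = -4
h[-3,0,1/2] = (-32 - 13/3) / (1/2 - (-3)) = -218/21
h[0,1/2,2] = (10 - (-32)) / (2 - 0) = 21
h[1/2,2,4] = (-4 - 10) / (4 - 1/2) = -4
h[-3,0,1/2,2] = (21 - (-218/21)) / (2 - (-3)) = 659/105
h[0,1/2,2,4] = (-4 - 21) / (4 - 0) = -25/4
h[-3,0,1/2,2,4] = (-25/4 - 659/105) / (4 - (-3)) = -5261/2940
h(3) = -5 + (13/3)·(6) + (-218/21)·(6)·(3) + (659/105)·(6)·(3)·(5/2) + (-5261/2940)·(6)·(3)·(5/2)·(1) = 7065/196

7065/196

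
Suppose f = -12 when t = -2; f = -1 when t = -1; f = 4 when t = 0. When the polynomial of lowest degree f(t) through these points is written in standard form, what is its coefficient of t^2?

-3

The leading coefficient equals the top divided difference f[-2,-1,0].
f[-2,-1] = (-1 - (-12)) / (-1 - (-2)) = 11
f[-1,0] = (4 - (-1)) / (0 - (-1)) = 5
f[-2,-1,0] = (5 - 11) / (0 - (-2)) = -3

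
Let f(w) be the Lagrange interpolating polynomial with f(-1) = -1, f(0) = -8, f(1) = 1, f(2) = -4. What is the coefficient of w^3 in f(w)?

L_0(w) = w(w - 1)(w - 2) / [-6] = -(1/6)w^3 + (1/2)w^2 - (1/3)w
L_1(w) = (w + 1)(w - 1)(w - 2) / [2] = (1/2)w^3 - w^2 - (1/2)w + 1
L_2(w) = (w + 1)w(w - 2) / [-2] = -(1/2)w^3 + (1/2)w^2 + w
L_3(w) = (w + 1)w(w - 1) / [6] = (1/6)w^3 - (1/6)w
f(w) = (-1)·L_0 + (-8)·L_1 + 1·L_2 + (-4)·L_3
Only the coefficient of w^3 is needed; take it from each L_i and combine:
(-1)·(-1/6) + (-8)·(1/2) + 1·(-1/2) + (-4)·(1/6) = -5

-5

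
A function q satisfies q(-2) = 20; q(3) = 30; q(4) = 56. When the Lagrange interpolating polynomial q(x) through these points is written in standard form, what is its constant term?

0

L_0(x) = (x - 3)(x - 4) / [30] = (1/30)x^2 - (7/30)x + 2/5
L_1(x) = (x + 2)(x - 4) / [-5] = -(1/5)x^2 + (2/5)x + 8/5
L_2(x) = (x + 2)(x - 3) / [6] = (1/6)x^2 - (1/6)x - 1
q(x) = 20·L_0 + 30·L_1 + 56·L_2
Only the constant term is needed; take it from each L_i and combine:
20·(2/5) + 30·(8/5) + 56·(-1) = 0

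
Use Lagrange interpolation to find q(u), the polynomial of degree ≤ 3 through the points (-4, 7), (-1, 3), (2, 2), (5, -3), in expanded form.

q(u) = -(7/162)u^3 + (1/27)u^2 - (13/54)u + 217/81

L_0(u) = (u + 1)(u - 2)(u - 5) / [-162] = -(1/162)u^3 + (1/27)u^2 - (1/54)u - 5/81
L_1(u) = (u + 4)(u - 2)(u - 5) / [54] = (1/54)u^3 - (1/18)u^2 - (1/3)u + 20/27
L_2(u) = (u + 4)(u + 1)(u - 5) / [-54] = -(1/54)u^3 + (7/18)u + 10/27
L_3(u) = (u + 4)(u + 1)(u - 2) / [162] = (1/162)u^3 + (1/54)u^2 - (1/27)u - 4/81
q(u) = 7·L_0 + 3·L_1 + 2·L_2 + (-3)·L_3
  7·L_0(u) = -(7/162)u^3 + (7/27)u^2 - (7/54)u - 35/81
  3·L_1(u) = (1/18)u^3 - (1/6)u^2 - u + 20/9
  2·L_2(u) = -(1/27)u^3 + (7/9)u + 20/27
  (-3)·L_3(u) = -(1/54)u^3 - (1/18)u^2 + (1/9)u + 4/27
Adding term by term: -(7/162)u^3 + (1/27)u^2 - (13/54)u + 217/81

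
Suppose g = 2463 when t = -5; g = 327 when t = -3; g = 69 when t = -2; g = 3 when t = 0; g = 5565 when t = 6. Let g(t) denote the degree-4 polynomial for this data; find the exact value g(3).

399

L_0(3) = (6)·(5)·(3)·(-3)/[(-2)·(-3)·(-5)·(-11)] = -9/11
L_1(3) = (8)·(5)·(3)·(-3)/[(2)·(-1)·(-3)·(-9)] = 20/3
L_2(3) = (8)·(6)·(3)·(-3)/[(3)·(1)·(-2)·(-8)] = -9
L_3(3) = (8)·(6)·(5)·(-3)/[(5)·(3)·(2)·(-6)] = 4
L_4(3) = (8)·(6)·(5)·(3)/[(11)·(9)·(8)·(6)] = 5/33
Sum: 2463·(-9/11) + 327·(20/3) + 69·(-9) + 3·(4) + 5565·(5/33) = 399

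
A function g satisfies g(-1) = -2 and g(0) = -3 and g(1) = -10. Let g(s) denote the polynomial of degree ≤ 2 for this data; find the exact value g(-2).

Using Newton's divided-difference form:
g[-1,0] = (-3 - (-2)) / (0 - (-1)) = -1
g[0,1] = (-10 - (-3)) / (1 - 0) = -7
g[-1,0,1] = (-7 - (-1)) / (1 - (-1)) = -3
g(-2) = -2 + (-1)·(-1) + (-3)·(-1)·(-2) = -7

-7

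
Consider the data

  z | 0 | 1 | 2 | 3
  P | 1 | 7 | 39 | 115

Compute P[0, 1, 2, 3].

3

P[0,1] = (7 - 1) / (1 - 0) = 6
P[1,2] = (39 - 7) / (2 - 1) = 32
P[2,3] = (115 - 39) / (3 - 2) = 76
P[0,1,2] = (32 - 6) / (2 - 0) = 13
P[1,2,3] = (76 - 32) / (3 - 1) = 22
P[0,1,2,3] = (22 - 13) / (3 - 0) = 3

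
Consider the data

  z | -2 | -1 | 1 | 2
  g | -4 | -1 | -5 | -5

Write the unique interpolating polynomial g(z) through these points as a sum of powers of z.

Newton's divided differences:
g[-2,-1] = (-1 - (-4)) / (-1 - (-2)) = 3
g[-1,1] = (-5 - (-1)) / (1 - (-1)) = -2
g[1,2] = (-5 - (-5)) / (2 - 1) = 0
g[-2,-1,1] = (-2 - 3) / (1 - (-2)) = -5/3
g[-1,1,2] = (0 - (-2)) / (2 - (-1)) = 2/3
g[-2,-1,1,2] = (2/3 - (-5/3)) / (2 - (-2)) = 7/12
g(z) = -4 + 3·(z + 2) + (-5/3)·(z + 2)(z + 1) + (7/12)·(z + 2)(z + 1)(z - 1)
Expanding: g(z) = (7/12)z^3 - (1/2)z^2 - (31/12)z - 5/2

g(z) = (7/12)z^3 - (1/2)z^2 - (31/12)z - 5/2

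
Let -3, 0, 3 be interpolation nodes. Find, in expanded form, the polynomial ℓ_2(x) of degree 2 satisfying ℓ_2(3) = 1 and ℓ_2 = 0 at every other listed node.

ℓ_2(x) = (x + 3)x / [(6)·(3)]
       = (x^2 + 3x) / (18)

ℓ_2(x) = (1/18)x^2 + (1/6)x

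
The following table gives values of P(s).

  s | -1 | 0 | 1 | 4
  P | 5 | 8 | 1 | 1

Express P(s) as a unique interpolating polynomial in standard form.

P(s) = (27/20)s^3 - 5s^2 - (67/20)s + 8

L_0(s) = s(s - 1)(s - 4) / [-10] = -(1/10)s^3 + (1/2)s^2 - (2/5)s
L_1(s) = (s + 1)(s - 1)(s - 4) / [4] = (1/4)s^3 - s^2 - (1/4)s + 1
L_2(s) = (s + 1)s(s - 4) / [-6] = -(1/6)s^3 + (1/2)s^2 + (2/3)s
L_3(s) = (s + 1)s(s - 1) / [60] = (1/60)s^3 - (1/60)s
P(s) = 5·L_0 + 8·L_1 + 1·L_2 + 1·L_3
  5·L_0(s) = -(1/2)s^3 + (5/2)s^2 - 2s
  8·L_1(s) = 2s^3 - 8s^2 - 2s + 8
  1·L_2(s) = -(1/6)s^3 + (1/2)s^2 + (2/3)s
  1·L_3(s) = (1/60)s^3 - (1/60)s
Adding term by term: (27/20)s^3 - 5s^2 - (67/20)s + 8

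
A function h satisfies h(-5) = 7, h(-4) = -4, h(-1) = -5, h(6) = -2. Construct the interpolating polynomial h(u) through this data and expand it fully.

L_0(u) = (u + 4)(u + 1)(u - 6) / [-44] = -(1/44)u^3 + (1/44)u^2 + (13/22)u + 6/11
L_1(u) = (u + 5)(u + 1)(u - 6) / [30] = (1/30)u^3 - (31/30)u - 1
L_2(u) = (u + 5)(u + 4)(u - 6) / [-84] = -(1/84)u^3 - (1/28)u^2 + (17/42)u + 10/7
L_3(u) = (u + 5)(u + 4)(u + 1) / [770] = (1/770)u^3 + (1/77)u^2 + (29/770)u + 2/77
h(u) = 7·L_0 + (-4)·L_1 + (-5)·L_2 + (-2)·L_3
  7·L_0(u) = -(7/44)u^3 + (7/44)u^2 + (91/22)u + 42/11
  (-4)·L_1(u) = -(2/15)u^3 + (62/15)u + 4
  (-5)·L_2(u) = (5/84)u^3 + (5/28)u^2 - (85/42)u - 50/7
  (-2)·L_3(u) = -(1/385)u^3 - (2/77)u^2 - (29/385)u - 4/77
Adding term by term: -(272/1155)u^3 + (24/77)u^2 + (7127/1155)u + 48/77

h(u) = -(272/1155)u^3 + (24/77)u^2 + (7127/1155)u + 48/77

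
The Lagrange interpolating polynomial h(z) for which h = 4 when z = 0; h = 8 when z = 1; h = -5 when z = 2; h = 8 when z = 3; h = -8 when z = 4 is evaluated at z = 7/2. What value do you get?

697/64

L_0(7/2) = (5/2)·(3/2)·(1/2)·(-1/2)/[(-1)·(-2)·(-3)·(-4)] = -5/128
L_1(7/2) = (7/2)·(3/2)·(1/2)·(-1/2)/[(1)·(-1)·(-2)·(-3)] = 7/32
L_2(7/2) = (7/2)·(5/2)·(1/2)·(-1/2)/[(2)·(1)·(-1)·(-2)] = -35/64
L_3(7/2) = (7/2)·(5/2)·(3/2)·(-1/2)/[(3)·(2)·(1)·(-1)] = 35/32
L_4(7/2) = (7/2)·(5/2)·(3/2)·(1/2)/[(4)·(3)·(2)·(1)] = 35/128
Sum: 4·(-5/128) + 8·(7/32) + (-5)·(-35/64) + 8·(35/32) + (-8)·(35/128) = 697/64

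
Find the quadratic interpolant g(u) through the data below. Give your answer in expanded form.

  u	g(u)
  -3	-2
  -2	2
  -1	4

L_0(u) = (u + 2)(u + 1) / [2] = (1/2)u^2 + (3/2)u + 1
L_1(u) = (u + 3)(u + 1) / [-1] = -u^2 - 4u - 3
L_2(u) = (u + 3)(u + 2) / [2] = (1/2)u^2 + (5/2)u + 3
g(u) = (-2)·L_0 + 2·L_1 + 4·L_2
  (-2)·L_0(u) = -u^2 - 3u - 2
  2·L_1(u) = -2u^2 - 8u - 6
  4·L_2(u) = 2u^2 + 10u + 12
Adding term by term: -u^2 - u + 4

g(u) = -u^2 - u + 4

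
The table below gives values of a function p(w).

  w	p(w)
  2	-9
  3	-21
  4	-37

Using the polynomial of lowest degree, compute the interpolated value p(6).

-81

L_0(6) = (3)·(2)/[(-1)·(-2)] = 3
L_1(6) = (4)·(2)/[(1)·(-1)] = -8
L_2(6) = (4)·(3)/[(2)·(1)] = 6
Sum: (-9)·(3) + (-21)·(-8) + (-37)·(6) = -81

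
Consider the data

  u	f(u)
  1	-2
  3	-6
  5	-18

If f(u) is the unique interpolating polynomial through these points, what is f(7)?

-38

Using Newton's divided-difference form:
f[1,3] = (-6 - (-2)) / (3 - 1) = -2
f[3,5] = (-18 - (-6)) / (5 - 3) = -6
f[1,3,5] = (-6 - (-2)) / (5 - 1) = -1
f(7) = -2 + (-2)·(6) + (-1)·(6)·(4) = -38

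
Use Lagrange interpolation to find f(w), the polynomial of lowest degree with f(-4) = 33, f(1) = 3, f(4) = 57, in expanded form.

L_0(w) = (w - 1)(w - 4) / [40] = (1/40)w^2 - (1/8)w + 1/10
L_1(w) = (w + 4)(w - 4) / [-15] = -(1/15)w^2 + 16/15
L_2(w) = (w + 4)(w - 1) / [24] = (1/24)w^2 + (1/8)w - 1/6
f(w) = 33·L_0 + 3·L_1 + 57·L_2
  33·L_0(w) = (33/40)w^2 - (33/8)w + 33/10
  3·L_1(w) = -(1/5)w^2 + 16/5
  57·L_2(w) = (19/8)w^2 + (57/8)w - 19/2
Adding term by term: 3w^2 + 3w - 3

f(w) = 3w^2 + 3w - 3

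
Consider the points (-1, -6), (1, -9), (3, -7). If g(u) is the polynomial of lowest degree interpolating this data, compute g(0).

-65/8

Evaluate each Lagrange basis at u = 0:
L_0(0) = (-1)·(-3)/[(-2)·(-4)] = 3/8
L_1(0) = (1)·(-3)/[(2)·(-2)] = 3/4
L_2(0) = (1)·(-1)/[(4)·(2)] = -1/8
Sum: (-6)·(3/8) + (-9)·(3/4) + (-7)·(-1/8) = -65/8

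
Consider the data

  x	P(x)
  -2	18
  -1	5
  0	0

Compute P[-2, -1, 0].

4

P[-2,-1] = (5 - 18) / (-1 - (-2)) = -13
P[-1,0] = (0 - 5) / (0 - (-1)) = -5
P[-2,-1,0] = (-5 - (-13)) / (0 - (-2)) = 4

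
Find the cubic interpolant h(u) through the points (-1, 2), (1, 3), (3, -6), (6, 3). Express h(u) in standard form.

h(u) = (11/28)u^3 - (17/7)u^2 + (3/28)u + 69/14

Newton's divided differences:
h[-1,1] = (3 - 2) / (1 - (-1)) = 1/2
h[1,3] = (-6 - 3) / (3 - 1) = -9/2
h[3,6] = (3 - (-6)) / (6 - 3) = 3
h[-1,1,3] = (-9/2 - 1/2) / (3 - (-1)) = -5/4
h[1,3,6] = (3 - (-9/2)) / (6 - 1) = 3/2
h[-1,1,3,6] = (3/2 - (-5/4)) / (6 - (-1)) = 11/28
h(u) = 2 + (1/2)·(u + 1) + (-5/4)·(u + 1)(u - 1) + (11/28)·(u + 1)(u - 1)(u - 3)
Expanding: h(u) = (11/28)u^3 - (17/7)u^2 + (3/28)u + 69/14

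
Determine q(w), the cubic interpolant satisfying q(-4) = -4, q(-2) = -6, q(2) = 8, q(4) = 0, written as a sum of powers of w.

Newton's divided differences:
q[-4,-2] = (-6 - (-4)) / (-2 - (-4)) = -1
q[-2,2] = (8 - (-6)) / (2 - (-2)) = 7/2
q[2,4] = (0 - 8) / (4 - 2) = -4
q[-4,-2,2] = (7/2 - (-1)) / (2 - (-4)) = 3/4
q[-2,2,4] = (-4 - 7/2) / (4 - (-2)) = -5/4
q[-4,-2,2,4] = (-5/4 - 3/4) / (4 - (-4)) = -1/4
q(w) = -4 + (-1)·(w + 4) + (3/4)·(w + 4)(w + 2) + (-1/4)·(w + 4)(w + 2)(w - 2)
Expanding: q(w) = -(1/4)w^3 - (1/4)w^2 + (9/2)w + 2

q(w) = -(1/4)w^3 - (1/4)w^2 + (9/2)w + 2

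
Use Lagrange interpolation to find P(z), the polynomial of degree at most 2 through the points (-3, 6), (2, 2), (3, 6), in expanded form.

P(z) = (4/5)z^2 - 6/5

Build the Lagrange basis polynomials:
L_0(z) = (z - 2)(z - 3) / [30] = (1/30)z^2 - (1/6)z + 1/5
L_1(z) = (z + 3)(z - 3) / [-5] = -(1/5)z^2 + 9/5
L_2(z) = (z + 3)(z - 2) / [6] = (1/6)z^2 + (1/6)z - 1
P(z) = 6·L_0 + 2·L_1 + 6·L_2
  6·L_0(z) = (1/5)z^2 - z + 6/5
  2·L_1(z) = -(2/5)z^2 + 18/5
  6·L_2(z) = z^2 + z - 6
Adding term by term: (4/5)z^2 - 6/5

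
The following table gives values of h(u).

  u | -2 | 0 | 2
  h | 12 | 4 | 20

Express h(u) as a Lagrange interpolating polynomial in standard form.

L_0(u) = u(u - 2) / [8] = (1/8)u^2 - (1/4)u
L_1(u) = (u + 2)(u - 2) / [-4] = -(1/4)u^2 + 1
L_2(u) = (u + 2)u / [8] = (1/8)u^2 + (1/4)u
h(u) = 12·L_0 + 4·L_1 + 20·L_2
  12·L_0(u) = (3/2)u^2 - 3u
  4·L_1(u) = -u^2 + 4
  20·L_2(u) = (5/2)u^2 + 5u
Adding term by term: 3u^2 + 2u + 4

h(u) = 3u^2 + 2u + 4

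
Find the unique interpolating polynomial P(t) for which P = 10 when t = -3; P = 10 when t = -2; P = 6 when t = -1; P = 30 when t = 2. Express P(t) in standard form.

Build the Lagrange basis polynomials:
L_0(t) = (t + 2)(t + 1)(t - 2) / [-10] = -(1/10)t^3 - (1/10)t^2 + (2/5)t + 2/5
L_1(t) = (t + 3)(t + 1)(t - 2) / [4] = (1/4)t^3 + (1/2)t^2 - (5/4)t - 3/2
L_2(t) = (t + 3)(t + 2)(t - 2) / [-6] = -(1/6)t^3 - (1/2)t^2 + (2/3)t + 2
L_3(t) = (t + 3)(t + 2)(t + 1) / [60] = (1/60)t^3 + (1/10)t^2 + (11/60)t + 1/10
P(t) = 10·L_0 + 10·L_1 + 6·L_2 + 30·L_3
  10·L_0(t) = -t^3 - t^2 + 4t + 4
  10·L_1(t) = (5/2)t^3 + 5t^2 - (25/2)t - 15
  6·L_2(t) = -t^3 - 3t^2 + 4t + 12
  30·L_3(t) = (1/2)t^3 + 3t^2 + (11/2)t + 3
Adding term by term: t^3 + 4t^2 + t + 4

P(t) = t^3 + 4t^2 + t + 4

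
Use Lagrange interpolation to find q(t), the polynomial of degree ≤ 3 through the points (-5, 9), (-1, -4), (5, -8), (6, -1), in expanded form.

Build the Lagrange basis polynomials:
L_0(t) = (t + 1)(t - 5)(t - 6) / [-440] = -(1/440)t^3 + (1/44)t^2 - (19/440)t - 3/44
L_1(t) = (t + 5)(t - 5)(t - 6) / [168] = (1/168)t^3 - (1/28)t^2 - (25/168)t + 25/28
L_2(t) = (t + 5)(t + 1)(t - 6) / [-60] = -(1/60)t^3 + (31/60)t + 1/2
L_3(t) = (t + 5)(t + 1)(t - 5) / [77] = (1/77)t^3 + (1/77)t^2 - (25/77)t - 25/77
q(t) = 9·L_0 + (-4)·L_1 + (-8)·L_2 + (-1)·L_3
  9·L_0(t) = -(9/440)t^3 + (9/44)t^2 - (171/440)t - 27/44
  (-4)·L_1(t) = -(1/42)t^3 + (1/7)t^2 + (25/42)t - 25/7
  (-8)·L_2(t) = (2/15)t^3 - (62/15)t - 4
  (-1)·L_3(t) = -(1/77)t^3 - (1/77)t^2 + (25/77)t + 25/77
Adding term by term: (703/9240)t^3 + (103/308)t^2 - (33283/9240)t - 2421/308

q(t) = (703/9240)t^3 + (103/308)t^2 - (33283/9240)t - 2421/308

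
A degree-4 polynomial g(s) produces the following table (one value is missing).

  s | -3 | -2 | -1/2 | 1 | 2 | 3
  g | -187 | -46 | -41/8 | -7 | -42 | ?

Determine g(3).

-181

The 5 known values determine g uniquely (degree ≤ 4).
Evaluate each Lagrange basis at s = 3:
L_0(3) = (5)·(7/2)·(2)·(1)/[(-1)·(-5/2)·(-4)·(-5)] = 7/10
L_1(3) = (6)·(7/2)·(2)·(1)/[(1)·(-3/2)·(-3)·(-4)] = -7/3
L_2(3) = (6)·(5)·(2)·(1)/[(5/2)·(3/2)·(-3/2)·(-5/2)] = 64/15
L_3(3) = (6)·(5)·(7/2)·(1)/[(4)·(3)·(3/2)·(-1)] = -35/6
L_4(3) = (6)·(5)·(7/2)·(2)/[(5)·(4)·(5/2)·(1)] = 21/5
Sum: (-187)·(7/10) + (-46)·(-7/3) + (-41/8)·(64/15) + (-7)·(-35/6) + (-42)·(21/5) = -181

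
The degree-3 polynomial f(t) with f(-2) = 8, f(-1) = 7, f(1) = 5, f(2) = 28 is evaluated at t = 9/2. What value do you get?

Evaluate each Lagrange basis at t = 9/2:
L_0(9/2) = (11/2)·(7/2)·(5/2)/[(-1)·(-3)·(-4)] = -385/96
L_1(9/2) = (13/2)·(7/2)·(5/2)/[(1)·(-2)·(-3)] = 455/48
L_2(9/2) = (13/2)·(11/2)·(5/2)/[(3)·(2)·(-1)] = -715/48
L_3(9/2) = (13/2)·(11/2)·(7/2)/[(4)·(3)·(1)] = 1001/96
Sum: 8·(-385/96) + 7·(455/48) + 5·(-715/48) + 28·(1001/96) = 1007/4

1007/4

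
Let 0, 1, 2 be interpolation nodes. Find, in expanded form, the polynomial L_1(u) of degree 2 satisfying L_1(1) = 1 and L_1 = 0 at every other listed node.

L_1(u) = u(u - 2) / [(1)·(-1)]
       = (u^2 - 2u) / (-1)

L_1(u) = -u^2 + 2u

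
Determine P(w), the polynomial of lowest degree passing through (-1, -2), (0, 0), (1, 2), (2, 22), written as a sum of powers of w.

P(w) = 3w^3 - w

Newton's divided differences:
P[-1,0] = (0 - (-2)) / (0 - (-1)) = 2
P[0,1] = (2 - 0) / (1 - 0) = 2
P[1,2] = (22 - 2) / (2 - 1) = 20
P[-1,0,1] = (2 - 2) / (1 - (-1)) = 0
P[0,1,2] = (20 - 2) / (2 - 0) = 9
P[-1,0,1,2] = (9 - 0) / (2 - (-1)) = 3
P(w) = -2 + 2·(w + 1) + 3·(w + 1)w(w - 1)
Expanding: P(w) = 3w^3 - w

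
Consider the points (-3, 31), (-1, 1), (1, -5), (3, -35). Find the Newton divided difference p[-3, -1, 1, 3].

p[-3,-1] = (1 - 31) / (-1 - (-3)) = -15
p[-1,1] = (-5 - 1) / (1 - (-1)) = -3
p[1,3] = (-35 - (-5)) / (3 - 1) = -15
p[-3,-1,1] = (-3 - (-15)) / (1 - (-3)) = 3
p[-1,1,3] = (-15 - (-3)) / (3 - (-1)) = -3
p[-3,-1,1,3] = (-3 - 3) / (3 - (-3)) = -1

-1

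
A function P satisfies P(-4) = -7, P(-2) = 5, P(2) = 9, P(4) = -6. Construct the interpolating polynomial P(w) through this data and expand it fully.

L_0(w) = (w + 2)(w - 2)(w - 4) / [-96] = -(1/96)w^3 + (1/24)w^2 + (1/24)w - 1/6
L_1(w) = (w + 4)(w - 2)(w - 4) / [48] = (1/48)w^3 - (1/24)w^2 - (1/3)w + 2/3
L_2(w) = (w + 4)(w + 2)(w - 4) / [-48] = -(1/48)w^3 - (1/24)w^2 + (1/3)w + 2/3
L_3(w) = (w + 4)(w + 2)(w - 2) / [96] = (1/96)w^3 + (1/24)w^2 - (1/24)w - 1/6
P(w) = (-7)·L_0 + 5·L_1 + 9·L_2 + (-6)·L_3
  (-7)·L_0(w) = (7/96)w^3 - (7/24)w^2 - (7/24)w + 7/6
  5·L_1(w) = (5/48)w^3 - (5/24)w^2 - (5/3)w + 10/3
  9·L_2(w) = -(3/16)w^3 - (3/8)w^2 + 3w + 6
  (-6)·L_3(w) = -(1/16)w^3 - (1/4)w^2 + (1/4)w + 1
Adding term by term: -(7/96)w^3 - (9/8)w^2 + (31/24)w + 23/2

P(w) = -(7/96)w^3 - (9/8)w^2 + (31/24)w + 23/2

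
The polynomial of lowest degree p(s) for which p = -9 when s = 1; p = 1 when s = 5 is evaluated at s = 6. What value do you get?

7/2

Evaluate each Lagrange basis at s = 6:
L_0(6) = (1)/[(-4)] = -1/4
L_1(6) = (5)/[(4)] = 5/4
Sum: (-9)·(-1/4) + 1·(5/4) = 7/2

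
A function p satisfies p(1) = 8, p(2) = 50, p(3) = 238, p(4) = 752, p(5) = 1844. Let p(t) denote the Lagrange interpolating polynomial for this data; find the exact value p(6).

Evaluate each Lagrange basis at t = 6:
L_0(6) = (4)·(3)·(2)·(1)/[(-1)·(-2)·(-3)·(-4)] = 1
L_1(6) = (5)·(3)·(2)·(1)/[(1)·(-1)·(-2)·(-3)] = -5
L_2(6) = (5)·(4)·(2)·(1)/[(2)·(1)·(-1)·(-2)] = 10
L_3(6) = (5)·(4)·(3)·(1)/[(3)·(2)·(1)·(-1)] = -10
L_4(6) = (5)·(4)·(3)·(2)/[(4)·(3)·(2)·(1)] = 5
Sum: 8·(1) + 50·(-5) + 238·(10) + 752·(-10) + 1844·(5) = 3838

3838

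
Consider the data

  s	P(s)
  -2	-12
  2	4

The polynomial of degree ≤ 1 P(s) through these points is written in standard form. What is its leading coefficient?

Build the Lagrange basis polynomials:
L_0(s) = (s - 2) / [-4] = -(1/4)s + 1/2
L_1(s) = (s + 2) / [4] = (1/4)s + 1/2
P(s) = (-12)·L_0 + 4·L_1
Only the coefficient of s is needed; take it from each L_i and combine:
(-12)·(-1/4) + 4·(1/4) = 4

4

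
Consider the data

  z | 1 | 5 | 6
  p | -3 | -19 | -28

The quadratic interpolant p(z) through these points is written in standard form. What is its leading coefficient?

-1

The leading coefficient equals the top divided difference p[1,5,6].
p[1,5] = (-19 - (-3)) / (5 - 1) = -4
p[5,6] = (-28 - (-19)) / (6 - 5) = -9
p[1,5,6] = (-9 - (-4)) / (6 - 1) = -1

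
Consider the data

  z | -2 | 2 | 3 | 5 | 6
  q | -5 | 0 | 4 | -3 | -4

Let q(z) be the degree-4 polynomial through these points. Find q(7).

271/28

Using Newton's divided-difference form:
q[-2,2] = (0 - (-5)) / (2 - (-2)) = 5/4
q[2,3] = (4 - 0) / (3 - 2) = 4
q[3,5] = (-3 - 4) / (5 - 3) = -7/2
q[5,6] = (-4 - (-3)) / (6 - 5) = -1
q[-2,2,3] = (4 - 5/4) / (3 - (-2)) = 11/20
q[2,3,5] = (-7/2 - 4) / (5 - 2) = -5/2
q[3,5,6] = (-1 - (-7/2)) / (6 - 3) = 5/6
q[-2,2,3,5] = (-5/2 - 11/20) / (5 - (-2)) = -61/140
q[2,3,5,6] = (5/6 - (-5/2)) / (6 - 2) = 5/6
q[-2,2,3,5,6] = (5/6 - (-61/140)) / (6 - (-2)) = 533/3360
q(7) = -5 + (5/4)·(9) + (11/20)·(9)·(5) + (-61/140)·(9)·(5)·(4) + (533/3360)·(9)·(5)·(4)·(2) = 271/28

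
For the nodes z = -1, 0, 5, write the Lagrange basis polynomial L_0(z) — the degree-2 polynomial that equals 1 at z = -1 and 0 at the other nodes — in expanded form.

L_0(z) = z(z - 5) / [(-1)·(-6)]
       = (z^2 - 5z) / (6)

L_0(z) = (1/6)z^2 - (5/6)z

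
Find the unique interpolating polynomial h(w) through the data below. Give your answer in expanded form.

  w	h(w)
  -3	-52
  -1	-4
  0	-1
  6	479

h(w) = 2w^3 + w^2 + 2w - 1

Build the Lagrange basis polynomials:
L_0(w) = (w + 1)w(w - 6) / [-54] = -(1/54)w^3 + (5/54)w^2 + (1/9)w
L_1(w) = (w + 3)w(w - 6) / [14] = (1/14)w^3 - (3/14)w^2 - (9/7)w
L_2(w) = (w + 3)(w + 1)(w - 6) / [-18] = -(1/18)w^3 + (1/9)w^2 + (7/6)w + 1
L_3(w) = (w + 3)(w + 1)w / [378] = (1/378)w^3 + (2/189)w^2 + (1/126)w
h(w) = (-52)·L_0 + (-4)·L_1 + (-1)·L_2 + 479·L_3
  (-52)·L_0(w) = (26/27)w^3 - (130/27)w^2 - (52/9)w
  (-4)·L_1(w) = -(2/7)w^3 + (6/7)w^2 + (36/7)w
  (-1)·L_2(w) = (1/18)w^3 - (1/9)w^2 - (7/6)w - 1
  479·L_3(w) = (479/378)w^3 + (958/189)w^2 + (479/126)w
Adding term by term: 2w^3 + w^2 + 2w - 1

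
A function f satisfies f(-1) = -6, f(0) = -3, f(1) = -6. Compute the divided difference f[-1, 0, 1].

f[-1,0] = (-3 - (-6)) / (0 - (-1)) = 3
f[0,1] = (-6 - (-3)) / (1 - 0) = -3
f[-1,0,1] = (-3 - 3) / (1 - (-1)) = -3

-3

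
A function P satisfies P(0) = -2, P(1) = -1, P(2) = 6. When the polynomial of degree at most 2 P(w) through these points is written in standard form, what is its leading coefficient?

3

The leading coefficient equals the top divided difference P[0,1,2].
P[0,1] = (-1 - (-2)) / (1 - 0) = 1
P[1,2] = (6 - (-1)) / (2 - 1) = 7
P[0,1,2] = (7 - 1) / (2 - 0) = 3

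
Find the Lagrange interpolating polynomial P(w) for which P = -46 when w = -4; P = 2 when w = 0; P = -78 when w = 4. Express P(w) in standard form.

P(w) = -4w^2 - 4w + 2

Build the Lagrange basis polynomials:
L_0(w) = w(w - 4) / [32] = (1/32)w^2 - (1/8)w
L_1(w) = (w + 4)(w - 4) / [-16] = -(1/16)w^2 + 1
L_2(w) = (w + 4)w / [32] = (1/32)w^2 + (1/8)w
P(w) = (-46)·L_0 + 2·L_1 + (-78)·L_2
  (-46)·L_0(w) = -(23/16)w^2 + (23/4)w
  2·L_1(w) = -(1/8)w^2 + 2
  (-78)·L_2(w) = -(39/16)w^2 - (39/4)w
Adding term by term: -4w^2 - 4w + 2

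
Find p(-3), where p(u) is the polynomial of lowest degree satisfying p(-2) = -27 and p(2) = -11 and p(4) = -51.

Evaluate each Lagrange basis at u = -3:
L_0(-3) = (-5)·(-7)/[(-4)·(-6)] = 35/24
L_1(-3) = (-1)·(-7)/[(4)·(-2)] = -7/8
L_2(-3) = (-1)·(-5)/[(6)·(2)] = 5/12
Sum: (-27)·(35/24) + (-11)·(-7/8) + (-51)·(5/12) = -51

-51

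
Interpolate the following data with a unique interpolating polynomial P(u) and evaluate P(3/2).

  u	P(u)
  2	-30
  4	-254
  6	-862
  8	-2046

-23/2

Using Newton's divided-difference form:
P[2,4] = (-254 - (-30)) / (4 - 2) = -112
P[4,6] = (-862 - (-254)) / (6 - 4) = -304
P[6,8] = (-2046 - (-862)) / (8 - 6) = -592
P[2,4,6] = (-304 - (-112)) / (6 - 2) = -48
P[4,6,8] = (-592 - (-304)) / (8 - 4) = -72
P[2,4,6,8] = (-72 - (-48)) / (8 - 2) = -4
P(3/2) = -30 + (-112)·(-1/2) + (-48)·(-1/2)·(-5/2) + (-4)·(-1/2)·(-5/2)·(-9/2) = -23/2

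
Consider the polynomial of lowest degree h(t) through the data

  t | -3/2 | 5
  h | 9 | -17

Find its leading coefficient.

The leading coefficient equals the top divided difference h[-3/2,5].
h[-3/2,5] = (-17 - 9) / (5 - (-3/2)) = -4

-4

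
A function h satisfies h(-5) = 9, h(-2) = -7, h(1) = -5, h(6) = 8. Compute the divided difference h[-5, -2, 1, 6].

-91/1320

h[-5,-2] = (-7 - 9) / (-2 - (-5)) = -16/3
h[-2,1] = (-5 - (-7)) / (1 - (-2)) = 2/3
h[1,6] = (8 - (-5)) / (6 - 1) = 13/5
h[-5,-2,1] = (2/3 - (-16/3)) / (1 - (-5)) = 1
h[-2,1,6] = (13/5 - 2/3) / (6 - (-2)) = 29/120
h[-5,-2,1,6] = (29/120 - 1) / (6 - (-5)) = -91/1320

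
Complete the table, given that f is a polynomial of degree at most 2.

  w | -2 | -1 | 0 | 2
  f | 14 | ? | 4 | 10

7

The 3 known values determine f uniquely (degree ≤ 2).
Evaluate each Lagrange basis at w = -1:
L_0(-1) = (-1)·(-3)/[(-2)·(-4)] = 3/8
L_1(-1) = (1)·(-3)/[(2)·(-2)] = 3/4
L_2(-1) = (1)·(-1)/[(4)·(2)] = -1/8
Sum: 14·(3/8) + 4·(3/4) + 10·(-1/8) = 7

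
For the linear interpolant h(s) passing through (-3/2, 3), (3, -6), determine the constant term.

0

L_0(s) = (s - 3) / [-9/2] = -(2/9)s + 2/3
L_1(s) = (s + 3/2) / [9/2] = (2/9)s + 1/3
h(s) = 3·L_0 + (-6)·L_1
Only the constant term is needed; take it from each L_i and combine:
3·(2/3) + (-6)·(1/3) = 0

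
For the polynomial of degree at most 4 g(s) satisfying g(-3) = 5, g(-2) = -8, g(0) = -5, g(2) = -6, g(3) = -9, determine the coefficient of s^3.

Build the Lagrange basis polynomials:
L_0(s) = (s + 2)s(s - 2)(s - 3) / [90] = (1/90)s^4 - (1/30)s^3 - (2/45)s^2 + (2/15)s
L_1(s) = (s + 3)s(s - 2)(s - 3) / [-40] = -(1/40)s^4 + (1/20)s^3 + (9/40)s^2 - (9/20)s
L_2(s) = (s + 3)(s + 2)(s - 2)(s - 3) / [36] = (1/36)s^4 - (13/36)s^2 + 1
L_3(s) = (s + 3)(s + 2)s(s - 3) / [-40] = -(1/40)s^4 - (1/20)s^3 + (9/40)s^2 + (9/20)s
L_4(s) = (s + 3)(s + 2)s(s - 2) / [90] = (1/90)s^4 + (1/30)s^3 - (2/45)s^2 - (2/15)s
g(s) = 5·L_0 + (-8)·L_1 + (-5)·L_2 + (-6)·L_3 + (-9)·L_4
Only the coefficient of s^3 is needed; take it from each L_i and combine:
5·(-1/30) + (-8)·(1/20) + (-5)·(0) + (-6)·(-1/20) + (-9)·(1/30) = -17/30

-17/30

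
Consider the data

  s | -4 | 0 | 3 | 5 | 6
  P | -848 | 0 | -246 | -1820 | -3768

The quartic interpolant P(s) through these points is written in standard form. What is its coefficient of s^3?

L_0(s) = s(s - 3)(s - 5)(s - 6) / [2520] = (1/2520)s^4 - (1/180)s^3 + (1/40)s^2 - (1/28)s
L_1(s) = (s + 4)(s - 3)(s - 5)(s - 6) / [-360] = -(1/360)s^4 + (1/36)s^3 - (7/360)s^2 - (9/20)s + 1
L_2(s) = (s + 4)s(s - 5)(s - 6) / [126] = (1/126)s^4 - (1/18)s^3 - (1/9)s^2 + (20/21)s
L_3(s) = (s + 4)s(s - 3)(s - 6) / [-90] = -(1/90)s^4 + (1/18)s^3 + (1/5)s^2 - (4/5)s
L_4(s) = (s + 4)s(s - 3)(s - 5) / [180] = (1/180)s^4 - (1/45)s^3 - (17/180)s^2 + (1/3)s
P(s) = (-848)·L_0 + 0·L_1 + (-246)·L_2 + (-1820)·L_3 + (-3768)·L_4
Only the coefficient of s^3 is needed; take it from each L_i and combine:
(-848)·(-1/180) + 0·(1/36) + (-246)·(-1/18) + (-1820)·(1/18) + (-3768)·(-1/45) = 1

1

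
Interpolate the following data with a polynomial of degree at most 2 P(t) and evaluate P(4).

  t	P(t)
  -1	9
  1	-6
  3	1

51/4

Evaluate each Lagrange basis at t = 4:
L_0(4) = (3)·(1)/[(-2)·(-4)] = 3/8
L_1(4) = (5)·(1)/[(2)·(-2)] = -5/4
L_2(4) = (5)·(3)/[(4)·(2)] = 15/8
Sum: 9·(3/8) + (-6)·(-5/4) + 1·(15/8) = 51/4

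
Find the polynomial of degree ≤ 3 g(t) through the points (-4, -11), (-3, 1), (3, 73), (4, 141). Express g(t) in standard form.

Newton's divided differences:
g[-4,-3] = (1 - (-11)) / (-3 - (-4)) = 12
g[-3,3] = (73 - 1) / (3 - (-3)) = 12
g[3,4] = (141 - 73) / (4 - 3) = 68
g[-4,-3,3] = (12 - 12) / (3 - (-4)) = 0
g[-3,3,4] = (68 - 12) / (4 - (-3)) = 8
g[-4,-3,3,4] = (8 - 0) / (4 - (-4)) = 1
g(t) = -11 + 12·(t + 4) + 1·(t + 4)(t + 3)(t - 3)
Expanding: g(t) = t^3 + 4t^2 + 3t + 1

g(t) = t^3 + 4t^2 + 3t + 1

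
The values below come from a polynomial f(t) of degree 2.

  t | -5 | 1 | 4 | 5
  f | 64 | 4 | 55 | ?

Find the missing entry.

84

The 3 known values determine f uniquely (degree ≤ 2).
L_0(5) = (4)·(1)/[(-6)·(-9)] = 2/27
L_1(5) = (10)·(1)/[(6)·(-3)] = -5/9
L_2(5) = (10)·(4)/[(9)·(3)] = 40/27
Sum: 64·(2/27) + 4·(-5/9) + 55·(40/27) = 84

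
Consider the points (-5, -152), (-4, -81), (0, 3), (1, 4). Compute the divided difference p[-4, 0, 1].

-4

p[-4,0] = (3 - (-81)) / (0 - (-4)) = 21
p[0,1] = (4 - 3) / (1 - 0) = 1
p[-4,0,1] = (1 - 21) / (1 - (-4)) = -4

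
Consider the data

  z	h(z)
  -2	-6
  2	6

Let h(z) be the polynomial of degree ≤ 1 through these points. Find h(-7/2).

-21/2

Evaluate each Lagrange basis at z = -7/2:
L_0(-7/2) = (-11/2)/[(-4)] = 11/8
L_1(-7/2) = (-3/2)/[(4)] = -3/8
Sum: (-6)·(11/8) + 6·(-3/8) = -21/2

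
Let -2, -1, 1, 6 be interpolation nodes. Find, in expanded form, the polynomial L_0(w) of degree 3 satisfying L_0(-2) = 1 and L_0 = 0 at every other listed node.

L_0(w) = -(1/24)w^3 + (1/4)w^2 + (1/24)w - 1/4

L_0(w) = (w + 1)(w - 1)(w - 6) / [(-1)·(-3)·(-8)]
       = (w^3 - 6w^2 - w + 6) / (-24)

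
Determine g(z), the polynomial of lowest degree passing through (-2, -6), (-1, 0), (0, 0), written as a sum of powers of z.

g(z) = -3z^2 - 3z

Newton's divided differences:
g[-2,-1] = (0 - (-6)) / (-1 - (-2)) = 6
g[-1,0] = (0 - 0) / (0 - (-1)) = 0
g[-2,-1,0] = (0 - 6) / (0 - (-2)) = -3
g(z) = -6 + 6·(z + 2) + (-3)·(z + 2)(z + 1)
Expanding: g(z) = -3z^2 - 3z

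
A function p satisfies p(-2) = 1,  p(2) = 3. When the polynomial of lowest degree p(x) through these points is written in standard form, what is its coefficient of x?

The leading coefficient equals the top divided difference p[-2,2].
p[-2,2] = (3 - 1) / (2 - (-2)) = 1/2

1/2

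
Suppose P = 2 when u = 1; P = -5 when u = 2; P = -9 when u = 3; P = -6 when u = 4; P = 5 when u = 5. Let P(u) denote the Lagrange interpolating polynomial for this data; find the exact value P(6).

Evaluate each Lagrange basis at u = 6:
L_0(6) = (4)·(3)·(2)·(1)/[(-1)·(-2)·(-3)·(-4)] = 1
L_1(6) = (5)·(3)·(2)·(1)/[(1)·(-1)·(-2)·(-3)] = -5
L_2(6) = (5)·(4)·(2)·(1)/[(2)·(1)·(-1)·(-2)] = 10
L_3(6) = (5)·(4)·(3)·(1)/[(3)·(2)·(1)·(-1)] = -10
L_4(6) = (5)·(4)·(3)·(2)/[(4)·(3)·(2)·(1)] = 5
Sum: 2·(1) + (-5)·(-5) + (-9)·(10) + (-6)·(-10) + 5·(5) = 22

22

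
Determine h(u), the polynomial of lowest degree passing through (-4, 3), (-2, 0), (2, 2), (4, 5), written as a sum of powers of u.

h(u) = -(1/48)u^3 + (1/4)u^2 + (7/12)u

L_0(u) = (u + 2)(u - 2)(u - 4) / [-96] = -(1/96)u^3 + (1/24)u^2 + (1/24)u - 1/6
L_1(u) = (u + 4)(u - 2)(u - 4) / [48] = (1/48)u^3 - (1/24)u^2 - (1/3)u + 2/3
L_2(u) = (u + 4)(u + 2)(u - 4) / [-48] = -(1/48)u^3 - (1/24)u^2 + (1/3)u + 2/3
L_3(u) = (u + 4)(u + 2)(u - 2) / [96] = (1/96)u^3 + (1/24)u^2 - (1/24)u - 1/6
h(u) = 3·L_0 + 0·L_1 + 2·L_2 + 5·L_3
  3·L_0(u) = -(1/32)u^3 + (1/8)u^2 + (1/8)u - 1/2
  0·L_1(u) = 0
  2·L_2(u) = -(1/24)u^3 - (1/12)u^2 + (2/3)u + 4/3
  5·L_3(u) = (5/96)u^3 + (5/24)u^2 - (5/24)u - 5/6
Adding term by term: -(1/48)u^3 + (1/4)u^2 + (7/12)u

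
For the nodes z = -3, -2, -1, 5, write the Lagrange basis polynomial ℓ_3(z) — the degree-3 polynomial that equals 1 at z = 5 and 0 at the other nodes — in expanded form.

ℓ_3(z) = (1/336)z^3 + (1/56)z^2 + (11/336)z + 1/56

ℓ_3(z) = (z + 3)(z + 2)(z + 1) / [(8)·(7)·(6)]
       = (z^3 + 6z^2 + 11z + 6) / (336)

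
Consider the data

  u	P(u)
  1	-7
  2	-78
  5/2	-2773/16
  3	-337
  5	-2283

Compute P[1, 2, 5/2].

-319/4

P[1,2] = (-78 - (-7)) / (2 - 1) = -71
P[2,5/2] = (-2773/16 - (-78)) / (5/2 - 2) = -1525/8
P[1,2,5/2] = (-1525/8 - (-71)) / (5/2 - 1) = -319/4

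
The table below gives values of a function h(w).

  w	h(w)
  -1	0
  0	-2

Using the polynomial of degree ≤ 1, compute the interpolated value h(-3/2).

Evaluate each Lagrange basis at w = -3/2:
L_0(-3/2) = (-3/2)/[(-1)] = 3/2
L_1(-3/2) = (-1/2)/[(1)] = -1/2
Sum: 0 + (-2)·(-1/2) = 1

1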